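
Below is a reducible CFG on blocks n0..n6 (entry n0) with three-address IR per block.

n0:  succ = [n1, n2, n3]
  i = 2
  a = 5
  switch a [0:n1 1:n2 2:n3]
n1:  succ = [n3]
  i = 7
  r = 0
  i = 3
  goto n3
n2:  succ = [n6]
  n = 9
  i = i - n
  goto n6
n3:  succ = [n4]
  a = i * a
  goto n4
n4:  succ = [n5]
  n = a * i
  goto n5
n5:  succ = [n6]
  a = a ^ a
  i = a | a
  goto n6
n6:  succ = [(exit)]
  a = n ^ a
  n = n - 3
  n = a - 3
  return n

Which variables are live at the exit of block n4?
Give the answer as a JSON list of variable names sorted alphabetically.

Answer: ["a", "n"]

Working:
Per-block:
  n0: {a,i} / ∅
  n1: {i,r} / ∅
  n2: {i,n} / {i}
  n3: {a} / {a,i}
  n4: {n} / {a,i}
  n5: {a,i} / {a}
  n6: {a,n} / {a,n}

Backward fixpoint:
  n0 li=∅ lo={a,i}
  n1 li={a} lo={a,i}
  n2 li={a,i} lo={a,n}
  n3 li={a,i} lo={a,i}
  n4 li={a,i} lo={a,n}
  n5 li={a,n} lo={a,n}
  n6 li={a,n} lo=∅

live-out(n4) = ["a", "n"]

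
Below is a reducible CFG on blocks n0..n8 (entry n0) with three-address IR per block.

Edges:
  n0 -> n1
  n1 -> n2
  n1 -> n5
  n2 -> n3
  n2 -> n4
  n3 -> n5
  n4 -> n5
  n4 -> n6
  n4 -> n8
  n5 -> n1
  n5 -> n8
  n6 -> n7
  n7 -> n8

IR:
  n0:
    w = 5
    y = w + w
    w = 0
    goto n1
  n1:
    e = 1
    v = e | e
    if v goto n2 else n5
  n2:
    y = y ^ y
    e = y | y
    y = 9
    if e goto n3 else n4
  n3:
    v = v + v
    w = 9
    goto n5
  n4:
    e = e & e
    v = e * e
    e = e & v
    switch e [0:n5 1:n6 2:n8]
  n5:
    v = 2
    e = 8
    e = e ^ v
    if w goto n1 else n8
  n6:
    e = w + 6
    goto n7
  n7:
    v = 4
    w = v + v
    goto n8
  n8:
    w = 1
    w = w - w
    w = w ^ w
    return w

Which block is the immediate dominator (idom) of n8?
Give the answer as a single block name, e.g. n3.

idom tree: n1←n0 n2←n1 n3←n2 n4←n2 n5←n1 n6←n4 n7←n6 n8←n1
Dom∩ at merges:
  n1: preds {n0,n5}: {n0} ∩ {n0,n1,n5} = {n0}; idom=n0
  n5: preds {n1,n3,n4}: {n0,n1} ∩ {n0,n1,n2,n3} ∩ {n0,n1,n2,n4} = {n0,n1}; idom=n1
  n8: preds {n4,n5,n7}: {n0,n1,n2,n4} ∩ {n0,n1,n5} ∩ {n0,n1,n2,n4,n6,n7} = {n0,n1}; idom=n1

idom(n8) = n1

Answer: n1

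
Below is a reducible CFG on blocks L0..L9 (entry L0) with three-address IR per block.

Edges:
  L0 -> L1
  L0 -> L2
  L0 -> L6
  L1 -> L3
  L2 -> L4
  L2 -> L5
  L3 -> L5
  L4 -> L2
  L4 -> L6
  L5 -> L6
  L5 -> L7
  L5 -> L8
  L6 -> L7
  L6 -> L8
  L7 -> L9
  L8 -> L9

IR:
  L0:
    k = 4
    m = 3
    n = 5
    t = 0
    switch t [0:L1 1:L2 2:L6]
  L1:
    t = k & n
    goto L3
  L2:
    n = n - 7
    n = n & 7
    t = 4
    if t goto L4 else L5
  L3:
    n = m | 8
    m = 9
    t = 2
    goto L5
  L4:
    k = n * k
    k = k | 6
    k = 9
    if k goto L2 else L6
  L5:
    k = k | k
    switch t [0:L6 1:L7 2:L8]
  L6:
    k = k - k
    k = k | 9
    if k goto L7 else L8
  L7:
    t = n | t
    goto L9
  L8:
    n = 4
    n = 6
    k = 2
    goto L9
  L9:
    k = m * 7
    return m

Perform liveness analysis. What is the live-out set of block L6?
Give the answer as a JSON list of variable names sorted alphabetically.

Answer: ["m", "n", "t"]

Analysis:
Per-block:
  L0: {k,m,n,t} / ∅
  L1: {t} / {k,n}
  L2: {n,t} / {n}
  L3: {m,n,t} / {m}
  L4: {k} / {k,n}
  L5: {k} / {k,t}
  L6: {k} / {k}
  L7: {t} / {n,t}
  L8: {k,n} / ∅
  L9: {k} / {m}

Backward fixpoint:
  L0 li=∅ lo={k,m,n,t}
  L1 li={k,m,n} lo={k,m}
  L2 li={k,m,n} lo={k,m,n,t}
  L3 li={k,m} lo={k,m,n,t}
  L4 li={k,m,n,t} lo={k,m,n,t}
  L5 li={k,m,n,t} lo={k,m,n,t}
  L6 li={k,m,n,t} lo={m,n,t}
  L7 li={m,n,t} lo={m}
  L8 li={m} lo={m}
  L9 li={m} lo=∅

live-out(L6) = ["m", "n", "t"]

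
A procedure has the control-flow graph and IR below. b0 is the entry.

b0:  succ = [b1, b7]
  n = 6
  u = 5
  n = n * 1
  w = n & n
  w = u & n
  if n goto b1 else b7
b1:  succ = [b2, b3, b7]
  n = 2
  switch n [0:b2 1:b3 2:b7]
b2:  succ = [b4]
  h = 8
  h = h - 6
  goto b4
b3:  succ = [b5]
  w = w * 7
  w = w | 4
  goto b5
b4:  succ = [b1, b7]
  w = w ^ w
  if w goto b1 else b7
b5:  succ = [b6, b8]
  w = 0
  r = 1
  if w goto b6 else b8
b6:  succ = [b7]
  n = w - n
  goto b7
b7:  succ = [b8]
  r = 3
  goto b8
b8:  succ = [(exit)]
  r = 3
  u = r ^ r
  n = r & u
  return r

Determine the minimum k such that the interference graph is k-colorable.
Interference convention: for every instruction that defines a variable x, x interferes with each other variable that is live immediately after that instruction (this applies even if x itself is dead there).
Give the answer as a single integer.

Answer: 4

Working:
def/use:
  b0 def {n,u,w} use ∅
  b1 def {n} use ∅
  b2 def {h} use ∅
  b3 def {w} use {w}
  b4 def {w} use {w}
  b5 def {r,w} use ∅
  b6 def {n} use {n,w}
  b7 def {r} use ∅
  b8 def {n,r,u} use ∅

Backward fixpoint:
  b0 li=∅ lo={w}
  b1 li={w} lo={n,w}
  b2 li={w} lo={w}
  b3 li={n,w} lo={n}
  b4 li={w} lo={w}
  b5 li={n} lo={n,w}
  b6 li={n,w} lo=∅
  b7 li=∅ lo=∅
  b8 li=∅ lo=∅

Conflict graph:
  h: {w}
  n: {r,u,w}
  r: {n,u,w}
  u: {n,r,w}
  w: {h,n,r,u}

Colouring:
  clique {n,r,u,w} ⇒ need ≥ 4
  4-colouring: R0={w}  R1={h,n}  R2={r}  R3={u}
  χ = 4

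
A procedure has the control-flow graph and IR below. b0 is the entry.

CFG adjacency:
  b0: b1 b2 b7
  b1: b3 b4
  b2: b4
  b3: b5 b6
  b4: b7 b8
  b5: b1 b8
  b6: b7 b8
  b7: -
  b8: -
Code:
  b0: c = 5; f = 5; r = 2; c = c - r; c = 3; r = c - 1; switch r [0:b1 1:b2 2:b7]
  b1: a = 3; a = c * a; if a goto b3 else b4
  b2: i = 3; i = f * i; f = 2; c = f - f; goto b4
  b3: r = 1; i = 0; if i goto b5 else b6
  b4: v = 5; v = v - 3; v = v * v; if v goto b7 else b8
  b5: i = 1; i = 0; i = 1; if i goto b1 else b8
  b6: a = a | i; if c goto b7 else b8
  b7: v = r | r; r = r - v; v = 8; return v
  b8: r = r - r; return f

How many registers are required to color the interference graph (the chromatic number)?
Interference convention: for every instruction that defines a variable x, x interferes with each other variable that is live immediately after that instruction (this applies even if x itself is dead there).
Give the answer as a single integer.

Per-block:
  b0: def={c,f,r} ue=∅
  b1: def={a} ue={c}
  b2: def={c,f,i} ue={f}
  b3: def={i,r} ue=∅
  b4: def={v} ue=∅
  b5: def={i} ue=∅
  b6: def={a} ue={a,c,i}
  b7: def={r,v} ue={r}
  b8: def={r} ue={f,r}

Backward fixpoint:
  b0: in=∅ out={c,f,r}
  b1: in={c,f,r} out={a,c,f,r}
  b2: in={f,r} out={f,r}
  b3: in={a,c,f} out={a,c,f,i,r}
  b4: in={f,r} out={f,r}
  b5: in={c,f,r} out={c,f,r}
  b6: in={a,c,f,i,r} out={f,r}
  b7: in={r} out=∅
  b8: in={f,r} out=∅

Conflict graph:
  a: {c,f,i,r}
  c: {a,f,i,r}
  f: {a,c,i,r,v}
  i: {a,c,f,r}
  r: {a,c,f,i,v}
  v: {f,r}

Colouring:
  clique {a,c,f,i,r} ⇒ need ≥ 5
  5-colouring: R0={f}  R1={r}  R2={a,v}  R3={c}  R4={i}
  χ = 5

Answer: 5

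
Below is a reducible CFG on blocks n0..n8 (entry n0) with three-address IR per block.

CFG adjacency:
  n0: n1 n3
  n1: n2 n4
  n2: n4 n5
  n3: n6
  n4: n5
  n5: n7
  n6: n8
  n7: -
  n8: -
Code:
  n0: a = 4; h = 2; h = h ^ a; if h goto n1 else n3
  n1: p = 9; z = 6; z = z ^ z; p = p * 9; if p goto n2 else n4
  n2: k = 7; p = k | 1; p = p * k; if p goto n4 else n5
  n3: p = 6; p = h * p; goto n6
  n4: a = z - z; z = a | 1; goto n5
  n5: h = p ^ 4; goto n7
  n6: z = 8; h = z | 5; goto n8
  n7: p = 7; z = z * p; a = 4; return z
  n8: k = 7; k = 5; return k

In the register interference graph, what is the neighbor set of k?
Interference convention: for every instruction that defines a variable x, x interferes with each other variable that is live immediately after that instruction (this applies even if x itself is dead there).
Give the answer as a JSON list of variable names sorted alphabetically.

def/use:
  n0 def {a,h} use ∅
  n1 def {p,z} use ∅
  n2 def {k,p} use ∅
  n3 def {p} use {h}
  n4 def {a,z} use {z}
  n5 def {h} use {p}
  n6 def {h,z} use ∅
  n7 def {a,p,z} use {z}
  n8 def {k} use ∅

Liveness:
  live n0: ∅→{h}
  live n1: ∅→{p,z}
  live n2: {z}→{p,z}
  live n3: {h}→∅
  live n4: {p,z}→{p,z}
  live n5: {p,z}→{z}
  live n6: ∅→∅
  live n7: {z}→∅
  live n8: ∅→∅

Interfere edges:
  a↔{h,p,z}
  h↔{a,p,z}
  k↔{p,z}
  p↔{a,h,k,z}
  z↔{a,h,k,p}

N(k) = ["p", "z"]

Answer: ["p", "z"]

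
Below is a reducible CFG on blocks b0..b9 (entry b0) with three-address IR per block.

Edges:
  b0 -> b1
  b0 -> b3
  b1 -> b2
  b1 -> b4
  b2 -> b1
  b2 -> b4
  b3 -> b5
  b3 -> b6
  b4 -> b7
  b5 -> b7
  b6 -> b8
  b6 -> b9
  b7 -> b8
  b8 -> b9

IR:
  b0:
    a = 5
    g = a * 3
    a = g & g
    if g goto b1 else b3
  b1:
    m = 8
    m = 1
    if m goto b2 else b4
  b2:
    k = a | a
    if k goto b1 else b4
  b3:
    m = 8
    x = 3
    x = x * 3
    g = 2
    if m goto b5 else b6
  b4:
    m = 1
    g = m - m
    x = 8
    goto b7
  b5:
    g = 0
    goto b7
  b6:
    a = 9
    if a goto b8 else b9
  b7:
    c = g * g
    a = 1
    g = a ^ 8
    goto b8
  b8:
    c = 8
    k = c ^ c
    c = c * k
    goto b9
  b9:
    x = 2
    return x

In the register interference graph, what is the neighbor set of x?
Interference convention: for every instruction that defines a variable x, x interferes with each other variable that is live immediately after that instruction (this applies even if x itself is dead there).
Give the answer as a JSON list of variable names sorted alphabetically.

def/use:
  b0 def {a,g} use ∅
  b1 def {m} use ∅
  b2 def {k} use {a}
  b3 def {g,m,x} use ∅
  b4 def {g,m,x} use ∅
  b5 def {g} use ∅
  b6 def {a} use ∅
  b7 def {a,c,g} use {g}
  b8 def {c,k} use ∅
  b9 def {x} use ∅

Backward fixpoint:
  live b0: ∅→{a}
  live b1: {a}→{a}
  live b2: {a}→{a}
  live b3: ∅→∅
  live b4: ∅→{g}
  live b5: ∅→{g}
  live b6: ∅→∅
  live b7: {g}→∅
  live b8: ∅→∅
  live b9: ∅→∅

Conflict graph:
  a↔{g,k,m}
  c↔{k}
  g↔{a,m,x}
  k↔{a,c}
  m↔{a,g,x}
  x↔{g,m}

N(x) = ["g", "m"]

Answer: ["g", "m"]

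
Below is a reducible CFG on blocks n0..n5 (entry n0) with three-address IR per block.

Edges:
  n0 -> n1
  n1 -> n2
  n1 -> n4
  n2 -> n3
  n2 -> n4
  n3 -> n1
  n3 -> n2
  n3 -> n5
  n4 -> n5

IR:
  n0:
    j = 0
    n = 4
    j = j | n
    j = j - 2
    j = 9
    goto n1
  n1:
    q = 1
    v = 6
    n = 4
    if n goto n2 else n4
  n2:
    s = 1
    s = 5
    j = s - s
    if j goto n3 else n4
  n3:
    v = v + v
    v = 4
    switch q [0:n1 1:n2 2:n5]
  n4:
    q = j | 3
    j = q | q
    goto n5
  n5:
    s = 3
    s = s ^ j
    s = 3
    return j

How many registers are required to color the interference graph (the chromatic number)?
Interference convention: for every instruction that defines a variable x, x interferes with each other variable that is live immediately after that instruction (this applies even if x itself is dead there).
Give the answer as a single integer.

Per-block:
  n0 def {j,n} use ∅
  n1 def {n,q,v} use ∅
  n2 def {j,s} use ∅
  n3 def {v} use {q,v}
  n4 def {j,q} use {j}
  n5 def {s} use {j}

Backward fixpoint:
  live n0: ∅→{j}
  live n1: {j}→{j,q,v}
  live n2: {q,v}→{j,q,v}
  live n3: {j,q,v}→{j,q,v}
  live n4: {j}→{j}
  live n5: {j}→∅

Interference:
  j: {n,q,s,v}
  n: {j,q,v}
  q: {j,n,s,v}
  s: {j,q,v}
  v: {j,n,q,s}

Chromatic number:
  {j,n,q,v} pairwise interfere (4-clique) ⇒ χ ≥ 4
  assign j→R0 n→R3 q→R1 s→R3 v→R2 — no edge inside a register ⇒ χ ≤ 4
  χ = 4

Answer: 4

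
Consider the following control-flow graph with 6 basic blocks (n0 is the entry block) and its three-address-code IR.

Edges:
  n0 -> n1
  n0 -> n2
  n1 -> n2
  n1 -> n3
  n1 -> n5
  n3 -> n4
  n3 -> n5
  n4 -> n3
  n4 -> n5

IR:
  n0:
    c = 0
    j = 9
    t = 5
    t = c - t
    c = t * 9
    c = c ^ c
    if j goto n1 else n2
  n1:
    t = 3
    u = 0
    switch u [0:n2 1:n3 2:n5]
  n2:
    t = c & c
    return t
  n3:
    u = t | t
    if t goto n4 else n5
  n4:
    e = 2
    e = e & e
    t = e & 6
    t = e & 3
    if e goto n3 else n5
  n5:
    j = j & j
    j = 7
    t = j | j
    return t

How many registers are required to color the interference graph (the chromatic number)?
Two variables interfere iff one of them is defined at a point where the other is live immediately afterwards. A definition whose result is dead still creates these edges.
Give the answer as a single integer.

Answer: 4

Analysis:
Block summaries:
  n0 def {c,j,t} use ∅
  n1 def {t,u} use ∅
  n2 def {t} use {c}
  n3 def {u} use {t}
  n4 def {e,t} use ∅
  n5 def {j,t} use {j}

Liveness:
  live n0: ∅→{c,j}
  live n1: {c,j}→{c,j,t}
  live n2: {c}→∅
  live n3: {j,t}→{j}
  live n4: {j}→{j,t}
  live n5: {j}→∅

Interfere edges:
  c: {j,t,u}
  e: {j,t}
  j: {c,e,t,u}
  t: {c,e,j,u}
  u: {c,j,t}

Colouring:
  {c,j,t,u} pairwise interfere (4-clique) ⇒ χ ≥ 4
  4-colouring: r0={j}  r1={t}  r2={c,e}  r3={u}
  χ = 4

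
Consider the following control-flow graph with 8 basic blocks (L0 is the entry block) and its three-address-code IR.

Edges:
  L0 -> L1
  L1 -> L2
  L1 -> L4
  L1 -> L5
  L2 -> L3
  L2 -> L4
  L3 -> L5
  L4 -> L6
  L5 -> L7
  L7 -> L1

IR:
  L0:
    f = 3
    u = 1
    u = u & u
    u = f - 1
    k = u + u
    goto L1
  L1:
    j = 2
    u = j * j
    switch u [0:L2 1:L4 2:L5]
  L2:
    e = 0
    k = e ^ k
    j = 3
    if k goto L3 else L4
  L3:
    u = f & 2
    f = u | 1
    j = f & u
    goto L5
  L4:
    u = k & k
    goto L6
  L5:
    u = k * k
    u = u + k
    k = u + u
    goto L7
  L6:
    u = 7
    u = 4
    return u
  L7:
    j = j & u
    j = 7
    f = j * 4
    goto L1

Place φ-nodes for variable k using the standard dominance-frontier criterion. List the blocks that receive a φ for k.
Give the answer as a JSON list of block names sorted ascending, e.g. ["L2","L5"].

idom tree: L1←L0 L2←L1 L3←L2 L4←L1 L5←L1 L6←L4 L7←L5
Dom at joins:
  L1: preds {L0,L7}: {L0} ∩ {L0,L1,L5,L7} = {L0}; idom=L0
  L4: preds {L1,L2}: {L0,L1} ∩ {L0,L1,L2} = {L0,L1}; idom=L1
  L5: preds {L1,L3}: {L0,L1} ∩ {L0,L1,L2,L3} = {L0,L1}; idom=L1

DF walk-up:
  L1←L0: walk · to L0
  L1←L7: walk L7→L5→L1 to L0
  L4←L1: walk · to L1
  L4←L2: walk L2 to L1
  L5←L1: walk · to L1
  L5←L3: walk L3→L2 to L1
  DF(L0)=∅
  DF(L1)={L1}
  DF(L2)={L4,L5}
  DF(L3)={L5}
  DF(L4)=∅
  DF(L5)={L1}
  DF(L6)=∅
  DF(L7)={L1}

φ for k: defs {L0,L2,L5}
  DF⁺ = {L1,L4,L5}

Answer: ["L1", "L4", "L5"]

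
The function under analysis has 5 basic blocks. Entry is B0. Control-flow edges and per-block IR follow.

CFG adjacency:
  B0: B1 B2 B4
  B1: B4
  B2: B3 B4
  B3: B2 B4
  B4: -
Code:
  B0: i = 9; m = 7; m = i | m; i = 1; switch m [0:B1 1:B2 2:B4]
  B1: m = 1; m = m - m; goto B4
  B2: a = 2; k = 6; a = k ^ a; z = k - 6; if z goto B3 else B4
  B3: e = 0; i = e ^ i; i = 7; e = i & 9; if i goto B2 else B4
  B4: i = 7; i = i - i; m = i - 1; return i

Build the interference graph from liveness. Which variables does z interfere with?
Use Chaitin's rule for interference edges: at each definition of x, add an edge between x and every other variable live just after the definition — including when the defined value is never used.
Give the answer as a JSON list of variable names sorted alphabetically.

Block summaries:
  B0: def={i,m} ue=∅
  B1: def={m} ue=∅
  B2: def={a,k,z} ue=∅
  B3: def={e,i} ue={i}
  B4: def={i,m} ue=∅

Backward fixpoint:
  live B0: ∅→{i}
  live B1: ∅→∅
  live B2: {i}→{i}
  live B3: {i}→{i}
  live B4: ∅→∅

Interfere edges:
  a: {i,k}
  e: {i}
  i: {a,e,k,m,z}
  k: {a,i}
  m: {i}
  z: {i}

N(z) = ["i"]

Answer: ["i"]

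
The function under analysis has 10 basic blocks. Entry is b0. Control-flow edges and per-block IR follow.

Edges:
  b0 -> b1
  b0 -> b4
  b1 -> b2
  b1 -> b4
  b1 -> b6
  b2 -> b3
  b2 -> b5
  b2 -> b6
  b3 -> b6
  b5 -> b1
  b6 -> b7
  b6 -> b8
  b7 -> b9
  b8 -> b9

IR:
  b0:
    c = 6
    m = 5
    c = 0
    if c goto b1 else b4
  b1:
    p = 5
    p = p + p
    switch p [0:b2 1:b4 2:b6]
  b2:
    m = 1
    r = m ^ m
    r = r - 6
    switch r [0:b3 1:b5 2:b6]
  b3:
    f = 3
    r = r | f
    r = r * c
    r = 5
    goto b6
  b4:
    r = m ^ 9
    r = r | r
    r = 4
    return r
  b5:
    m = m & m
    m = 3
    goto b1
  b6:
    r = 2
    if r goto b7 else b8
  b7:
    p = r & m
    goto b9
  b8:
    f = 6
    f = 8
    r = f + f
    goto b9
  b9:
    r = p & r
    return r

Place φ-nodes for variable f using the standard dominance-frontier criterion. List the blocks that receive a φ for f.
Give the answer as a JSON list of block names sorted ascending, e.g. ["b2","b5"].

idom tree: b1←b0 b2←b1 b3←b2 b4←b0 b5←b2 b6←b1 b7←b6 b8←b6 b9←b6
Dom at joins:
  b1: preds {b0,b5}: {b0} ∩ {b0,b1,b2,b5} = {b0}; idom=b0
  b4: preds {b0,b1}: {b0} ∩ {b0,b1} = {b0}; idom=b0
  b6: preds {b1,b2,b3}: {b0,b1} ∩ {b0,b1,b2} ∩ {b0,b1,b2,b3} = {b0,b1}; idom=b1
  b9: preds {b7,b8}: {b0,b1,b6,b7} ∩ {b0,b1,b6,b8} = {b0,b1,b6}; idom=b6

DF derivation:
  b1←b0: walk · to b0
  b1←b5: walk b5→b2→b1 to b0
  b4←b0: walk · to b0
  b4←b1: walk b1 to b0
  b6←b1: walk · to b1
  b6←b2: walk b2 to b1
  b6←b3: walk b3→b2 to b1
  b9←b7: walk b7 to b6
  b9←b8: walk b8 to b6
  b0: DF=∅
  b1: DF={b1,b4}
  b2: DF={b1,b6}
  b3: DF={b6}
  b4: DF=∅
  b5: DF={b1}
  b6: DF=∅
  b7: DF={b9}
  b8: DF={b9}
  b9: DF=∅

φ for f: defs {b3,b8}
  DF⁺ = {b6,b9}

Answer: ["b6", "b9"]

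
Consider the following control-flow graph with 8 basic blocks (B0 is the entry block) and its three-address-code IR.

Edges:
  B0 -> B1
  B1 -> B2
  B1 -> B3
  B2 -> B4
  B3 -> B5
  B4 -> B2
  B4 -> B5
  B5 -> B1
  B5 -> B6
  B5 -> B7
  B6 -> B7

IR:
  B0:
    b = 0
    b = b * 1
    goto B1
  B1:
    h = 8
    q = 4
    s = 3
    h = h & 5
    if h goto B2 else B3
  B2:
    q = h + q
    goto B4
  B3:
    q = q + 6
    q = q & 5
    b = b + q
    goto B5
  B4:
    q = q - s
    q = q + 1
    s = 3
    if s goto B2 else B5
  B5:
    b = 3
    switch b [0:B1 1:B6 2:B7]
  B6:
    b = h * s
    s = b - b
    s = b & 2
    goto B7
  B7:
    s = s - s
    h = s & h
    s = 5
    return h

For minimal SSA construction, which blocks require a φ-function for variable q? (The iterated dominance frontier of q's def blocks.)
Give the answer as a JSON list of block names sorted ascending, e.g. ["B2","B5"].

Answer: ["B1", "B2", "B5"]

Analysis:
idom tree: B1←B0 B2←B1 B3←B1 B4←B2 B5←B1 B6←B5 B7←B5
Join-block Dom:
  B1: preds {B0,B5}: {B0} ∩ {B0,B1,B5} = {B0}; idom=B0
  B2: preds {B1,B4}: {B0,B1} ∩ {B0,B1,B2,B4} = {B0,B1}; idom=B1
  B5: preds {B3,B4}: {B0,B1,B3} ∩ {B0,B1,B2,B4} = {B0,B1}; idom=B1
  B7: preds {B5,B6}: {B0,B1,B5} ∩ {B0,B1,B5,B6} = {B0,B1,B5}; idom=B5

Frontier:
  join B1 pred B0: · stop@B0
  join B1 pred B5: B5→B1 stop@B0
  join B2 pred B1: · stop@B1
  join B2 pred B4: B4→B2 stop@B1
  join B5 pred B3: B3 stop@B1
  join B5 pred B4: B4→B2 stop@B1
  join B7 pred B5: · stop@B5
  join B7 pred B6: B6 stop@B5
  B0 → ∅
  B1 → {B1}
  B2 → {B2,B5}
  B3 → {B5}
  B4 → {B2,B5}
  B5 → {B1}
  B6 → {B7}
  B7 → ∅

φ for q: defs {B1,B2,B3,B4}
  DF⁺ = {B1,B2,B5}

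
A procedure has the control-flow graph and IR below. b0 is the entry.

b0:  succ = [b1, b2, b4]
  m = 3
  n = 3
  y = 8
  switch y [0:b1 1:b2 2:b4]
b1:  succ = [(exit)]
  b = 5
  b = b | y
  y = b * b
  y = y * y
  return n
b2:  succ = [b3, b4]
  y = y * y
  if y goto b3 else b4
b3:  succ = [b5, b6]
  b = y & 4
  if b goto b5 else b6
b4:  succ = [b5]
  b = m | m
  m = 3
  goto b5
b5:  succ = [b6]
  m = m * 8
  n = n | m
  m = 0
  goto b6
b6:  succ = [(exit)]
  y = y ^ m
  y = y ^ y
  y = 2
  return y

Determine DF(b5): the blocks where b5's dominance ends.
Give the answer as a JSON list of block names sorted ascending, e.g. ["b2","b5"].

Answer: ["b6"]

Analysis:
idom tree: b1←b0 b2←b0 b3←b2 b4←b0 b5←b0 b6←b0
Dom at joins:
  b4: preds {b0,b2}: {b0} ∩ {b0,b2} = {b0}; idom=b0
  b5: preds {b3,b4}: {b0,b2,b3} ∩ {b0,b4} = {b0}; idom=b0
  b6: preds {b3,b5}: {b0,b2,b3} ∩ {b0,b5} = {b0}; idom=b0

Frontier:
  b4←b0: walk · to b0
  b4←b2: walk b2 to b0
  b5←b3: walk b3→b2 to b0
  b5←b4: walk b4 to b0
  b6←b3: walk b3→b2 to b0
  b6←b5: walk b5 to b0
  b0: DF=∅
  b1: DF=∅
  b2: DF={b4,b5,b6}
  b3: DF={b5,b6}
  b4: DF={b5}
  b5: DF={b6}
  b6: DF=∅

DF(b5) = ["b6"]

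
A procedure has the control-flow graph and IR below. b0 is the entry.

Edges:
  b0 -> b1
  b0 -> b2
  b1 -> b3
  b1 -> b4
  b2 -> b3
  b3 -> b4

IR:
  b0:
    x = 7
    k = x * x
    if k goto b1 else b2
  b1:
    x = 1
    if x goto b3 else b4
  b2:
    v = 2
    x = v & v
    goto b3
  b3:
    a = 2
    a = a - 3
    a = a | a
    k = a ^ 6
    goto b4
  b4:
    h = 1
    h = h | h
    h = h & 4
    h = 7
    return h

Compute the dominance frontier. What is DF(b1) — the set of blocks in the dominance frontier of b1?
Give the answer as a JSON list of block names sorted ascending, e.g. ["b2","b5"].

Answer: ["b3", "b4"]

Analysis:
idom tree: b1←b0 b2←b0 b3←b0 b4←b0
Join-block Dom:
  b3: preds {b1,b2}: {b0,b1} ∩ {b0,b2} = {b0}; idom=b0
  b4: preds {b1,b3}: {b0,b1} ∩ {b0,b3} = {b0}; idom=b0

DF walk-up:
  b3←b1: walk b1 to b0
  b3←b2: walk b2 to b0
  b4←b1: walk b1 to b0
  b4←b3: walk b3 to b0
  DF(b0)=∅
  DF(b1)={b3,b4}
  DF(b2)={b3}
  DF(b3)={b4}
  DF(b4)=∅

DF(b1) = ["b3", "b4"]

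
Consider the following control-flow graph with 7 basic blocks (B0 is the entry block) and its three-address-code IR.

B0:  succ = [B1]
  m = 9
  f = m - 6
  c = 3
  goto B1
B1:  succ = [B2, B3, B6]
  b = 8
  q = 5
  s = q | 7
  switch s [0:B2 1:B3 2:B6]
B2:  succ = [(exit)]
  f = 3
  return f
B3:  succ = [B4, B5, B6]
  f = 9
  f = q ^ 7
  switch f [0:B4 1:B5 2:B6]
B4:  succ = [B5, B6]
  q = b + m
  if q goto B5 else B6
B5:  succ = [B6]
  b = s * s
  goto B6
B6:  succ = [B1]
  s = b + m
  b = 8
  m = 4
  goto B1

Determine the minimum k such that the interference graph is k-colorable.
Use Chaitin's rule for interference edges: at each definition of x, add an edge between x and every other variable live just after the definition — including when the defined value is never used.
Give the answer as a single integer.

Per-block:
  B0: def={c,f,m} ue=∅
  B1: def={b,q,s} ue=∅
  B2: def={f} ue=∅
  B3: def={f} ue={q}
  B4: def={q} ue={b,m}
  B5: def={b} ue={s}
  B6: def={b,m,s} ue={b,m}

Liveness:
  live B0: ∅→{m}
  live B1: {m}→{b,m,q,s}
  live B2: ∅→∅
  live B3: {b,m,q,s}→{b,m,s}
  live B4: {b,m,s}→{b,m,s}
  live B5: {m,s}→{b,m}
  live B6: {b,m}→{m}

Conflict graph:
  b — {f,m,q,s}
  c — {m}
  f — {b,m,q,s}
  m — {b,c,f,q,s}
  q — {b,f,m,s}
  s — {b,f,m,q}

Colouring:
  clique {b,f,m,q,s} ⇒ need ≥ 5
  5-colouring: r0={m}  r1={b,c}  r2={f}  r3={q}  r4={s}
  χ = 5

Answer: 5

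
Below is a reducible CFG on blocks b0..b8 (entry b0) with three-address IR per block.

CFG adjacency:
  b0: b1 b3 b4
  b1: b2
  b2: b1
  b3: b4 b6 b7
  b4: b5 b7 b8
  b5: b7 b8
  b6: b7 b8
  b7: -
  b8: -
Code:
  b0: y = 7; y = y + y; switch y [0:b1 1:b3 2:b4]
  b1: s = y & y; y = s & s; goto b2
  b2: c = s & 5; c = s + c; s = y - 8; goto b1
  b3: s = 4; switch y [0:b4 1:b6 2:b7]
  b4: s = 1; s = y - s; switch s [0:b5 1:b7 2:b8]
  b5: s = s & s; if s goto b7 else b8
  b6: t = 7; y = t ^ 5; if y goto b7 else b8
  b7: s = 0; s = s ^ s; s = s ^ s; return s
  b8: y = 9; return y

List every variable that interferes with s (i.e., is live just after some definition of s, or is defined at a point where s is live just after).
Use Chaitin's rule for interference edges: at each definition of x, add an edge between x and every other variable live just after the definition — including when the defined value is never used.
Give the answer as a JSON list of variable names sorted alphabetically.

Block summaries:
  b0: {y} / ∅
  b1: {s,y} / {y}
  b2: {c,s} / {s,y}
  b3: {s} / {y}
  b4: {s} / {y}
  b5: {s} / {s}
  b6: {t,y} / ∅
  b7: {s} / ∅
  b8: {y} / ∅

Backward fixpoint:
  b0: in=∅ out={y}
  b1: in={y} out={s,y}
  b2: in={s,y} out={y}
  b3: in={y} out={y}
  b4: in={y} out={s}
  b5: in={s} out=∅
  b6: in=∅ out=∅
  b7: in=∅ out=∅
  b8: in=∅ out=∅

Interference:
  c↔{s,y}
  s↔{c,y}
  t↔∅
  y↔{c,s}

N(s) = ["c", "y"]

Answer: ["c", "y"]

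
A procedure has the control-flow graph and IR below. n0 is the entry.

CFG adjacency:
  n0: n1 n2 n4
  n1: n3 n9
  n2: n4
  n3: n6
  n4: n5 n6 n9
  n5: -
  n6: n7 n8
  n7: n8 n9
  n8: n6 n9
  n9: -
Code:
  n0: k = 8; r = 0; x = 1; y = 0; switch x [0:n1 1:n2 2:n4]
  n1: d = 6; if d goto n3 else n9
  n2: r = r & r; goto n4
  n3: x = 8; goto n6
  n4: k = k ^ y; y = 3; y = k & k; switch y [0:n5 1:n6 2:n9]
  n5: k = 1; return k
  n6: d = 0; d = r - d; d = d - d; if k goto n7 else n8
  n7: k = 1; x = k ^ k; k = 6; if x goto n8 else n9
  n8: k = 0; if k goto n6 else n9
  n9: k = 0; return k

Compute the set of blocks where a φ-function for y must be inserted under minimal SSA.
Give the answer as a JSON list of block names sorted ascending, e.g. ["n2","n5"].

Answer: ["n6", "n9"]

Working:
idom tree: n1←n0 n2←n0 n3←n1 n4←n0 n5←n4 n6←n0 n7←n6 n8←n6 n9←n0
Dom at joins:
  n4: preds {n0,n2}: {n0} ∩ {n0,n2} = {n0}; idom=n0
  n6: preds {n3,n4,n8}: {n0,n1,n3} ∩ {n0,n4} ∩ {n0,n6,n8} = {n0}; idom=n0
  n8: preds {n6,n7}: {n0,n6} ∩ {n0,n6,n7} = {n0,n6}; idom=n6
  n9: preds {n1,n4,n7,n8}: {n0,n1} ∩ {n0,n4} ∩ {n0,n6,n7} ∩ {n0,n6,n8} = {n0}; idom=n0

DF walk-up:
  n4←n0: walk · to n0
  n4←n2: walk n2 to n0
  n6←n3: walk n3→n1 to n0
  n6←n4: walk n4 to n0
  n6←n8: walk n8→n6 to n0
  n8←n6: walk · to n6
  n8←n7: walk n7 to n6
  n9←n1: walk n1 to n0
  n9←n4: walk n4 to n0
  n9←n7: walk n7→n6 to n0
  n9←n8: walk n8→n6 to n0
  n0: DF=∅
  n1: DF={n6,n9}
  n2: DF={n4}
  n3: DF={n6}
  n4: DF={n6,n9}
  n5: DF=∅
  n6: DF={n6,n9}
  n7: DF={n8,n9}
  n8: DF={n6,n9}
  n9: DF=∅

φ for y: defs {n0,n4}
  DF⁺ = {n6,n9}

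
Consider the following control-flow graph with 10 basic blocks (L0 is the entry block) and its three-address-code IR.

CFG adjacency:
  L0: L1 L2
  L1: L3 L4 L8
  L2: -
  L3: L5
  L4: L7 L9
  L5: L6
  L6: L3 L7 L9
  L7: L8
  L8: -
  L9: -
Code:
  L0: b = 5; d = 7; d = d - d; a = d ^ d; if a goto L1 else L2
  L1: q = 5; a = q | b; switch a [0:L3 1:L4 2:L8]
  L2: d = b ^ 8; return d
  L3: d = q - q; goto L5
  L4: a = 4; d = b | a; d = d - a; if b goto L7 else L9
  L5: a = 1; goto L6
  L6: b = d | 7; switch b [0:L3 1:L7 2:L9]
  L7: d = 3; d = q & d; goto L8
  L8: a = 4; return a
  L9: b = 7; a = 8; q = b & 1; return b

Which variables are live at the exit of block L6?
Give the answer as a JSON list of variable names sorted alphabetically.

Block summaries:
  L0: def={a,b,d} ue=∅
  L1: def={a,q} ue={b}
  L2: def={d} ue={b}
  L3: def={d} ue={q}
  L4: def={a,d} ue={b}
  L5: def={a} ue=∅
  L6: def={b} ue={d}
  L7: def={d} ue={q}
  L8: def={a} ue=∅
  L9: def={a,b,q} ue=∅

Backward fixpoint:
  live L0: ∅→{b}
  live L1: {b}→{b,q}
  live L2: {b}→∅
  live L3: {q}→{d,q}
  live L4: {b,q}→{q}
  live L5: {d,q}→{d,q}
  live L6: {d,q}→{q}
  live L7: {q}→∅
  live L8: ∅→∅
  live L9: ∅→∅

live-out(L6) = ["q"]

Answer: ["q"]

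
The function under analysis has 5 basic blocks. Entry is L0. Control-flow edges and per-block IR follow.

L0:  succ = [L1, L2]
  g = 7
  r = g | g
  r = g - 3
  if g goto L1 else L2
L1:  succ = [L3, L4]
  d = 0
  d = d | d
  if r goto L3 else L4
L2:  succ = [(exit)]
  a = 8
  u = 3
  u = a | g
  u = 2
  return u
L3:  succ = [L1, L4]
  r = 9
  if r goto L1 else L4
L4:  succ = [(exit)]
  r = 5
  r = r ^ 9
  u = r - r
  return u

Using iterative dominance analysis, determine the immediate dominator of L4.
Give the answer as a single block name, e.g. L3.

idom tree: L1←L0 L2←L0 L3←L1 L4←L1
Dom at joins:
  L1: preds {L0,L3}: {L0} ∩ {L0,L1,L3} = {L0}; idom=L0
  L4: preds {L1,L3}: {L0,L1} ∩ {L0,L1,L3} = {L0,L1}; idom=L1

idom(L4) = L1

Answer: L1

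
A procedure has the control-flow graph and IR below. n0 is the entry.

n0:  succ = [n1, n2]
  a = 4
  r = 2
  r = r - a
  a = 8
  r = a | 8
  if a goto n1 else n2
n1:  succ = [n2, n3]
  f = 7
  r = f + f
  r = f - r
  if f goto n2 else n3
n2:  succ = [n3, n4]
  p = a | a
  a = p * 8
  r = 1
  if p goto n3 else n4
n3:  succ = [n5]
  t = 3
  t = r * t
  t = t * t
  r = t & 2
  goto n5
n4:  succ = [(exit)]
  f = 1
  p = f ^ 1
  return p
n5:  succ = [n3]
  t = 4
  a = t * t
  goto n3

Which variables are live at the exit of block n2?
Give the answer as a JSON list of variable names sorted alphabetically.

Answer: ["r"]

Analysis:
Per-block:
  n0: def={a,r} ue=∅
  n1: def={f,r} ue=∅
  n2: def={a,p,r} ue={a}
  n3: def={r,t} ue={r}
  n4: def={f,p} ue=∅
  n5: def={a,t} ue=∅

Liveness:
  live n0: ∅→{a}
  live n1: {a}→{a,r}
  live n2: {a}→{r}
  live n3: {r}→{r}
  live n4: ∅→∅
  live n5: {r}→{r}

live-out(n2) = ["r"]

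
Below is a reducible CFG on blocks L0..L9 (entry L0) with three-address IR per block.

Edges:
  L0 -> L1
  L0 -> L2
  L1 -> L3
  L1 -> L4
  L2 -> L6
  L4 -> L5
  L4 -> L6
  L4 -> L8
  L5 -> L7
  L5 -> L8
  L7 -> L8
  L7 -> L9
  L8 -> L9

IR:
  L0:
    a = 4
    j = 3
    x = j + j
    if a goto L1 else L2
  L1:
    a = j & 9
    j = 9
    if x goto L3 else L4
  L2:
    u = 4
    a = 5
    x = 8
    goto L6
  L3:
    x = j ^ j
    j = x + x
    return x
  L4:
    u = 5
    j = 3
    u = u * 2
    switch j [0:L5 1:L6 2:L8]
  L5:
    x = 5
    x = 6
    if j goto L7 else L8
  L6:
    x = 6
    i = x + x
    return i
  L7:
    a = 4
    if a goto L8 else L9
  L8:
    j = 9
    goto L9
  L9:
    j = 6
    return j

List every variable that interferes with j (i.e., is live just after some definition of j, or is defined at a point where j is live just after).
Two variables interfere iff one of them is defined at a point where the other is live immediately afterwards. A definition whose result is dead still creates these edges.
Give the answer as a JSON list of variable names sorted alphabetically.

def/use:
  L0: def={a,j,x} ue=∅
  L1: def={a,j} ue={j,x}
  L2: def={a,u,x} ue=∅
  L3: def={j,x} ue={j}
  L4: def={j,u} ue=∅
  L5: def={x} ue={j}
  L6: def={i,x} ue=∅
  L7: def={a} ue=∅
  L8: def={j} ue=∅
  L9: def={j} ue=∅

Live sets:
  L0: in=∅ out={j,x}
  L1: in={j,x} out={j}
  L2: in=∅ out=∅
  L3: in={j} out=∅
  L4: in=∅ out={j}
  L5: in={j} out=∅
  L6: in=∅ out=∅
  L7: in=∅ out=∅
  L8: in=∅ out=∅
  L9: in=∅ out=∅

Interference:
  a↔{j,x}
  i↔∅
  j↔{a,u,x}
  u↔{j}
  x↔{a,j}

N(j) = ["a", "u", "x"]

Answer: ["a", "u", "x"]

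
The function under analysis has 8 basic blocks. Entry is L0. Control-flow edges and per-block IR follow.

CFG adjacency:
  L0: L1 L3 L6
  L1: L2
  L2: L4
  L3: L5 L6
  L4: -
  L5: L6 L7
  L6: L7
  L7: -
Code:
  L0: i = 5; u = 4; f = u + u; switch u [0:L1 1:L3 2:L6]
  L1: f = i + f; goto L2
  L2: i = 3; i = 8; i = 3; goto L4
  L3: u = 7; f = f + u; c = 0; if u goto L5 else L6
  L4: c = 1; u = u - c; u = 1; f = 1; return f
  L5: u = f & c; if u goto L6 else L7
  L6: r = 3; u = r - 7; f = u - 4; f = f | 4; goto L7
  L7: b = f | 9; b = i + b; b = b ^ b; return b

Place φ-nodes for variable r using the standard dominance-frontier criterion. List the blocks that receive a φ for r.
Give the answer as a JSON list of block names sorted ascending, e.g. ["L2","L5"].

Answer: ["L7"]

Working:
idom tree: L1←L0 L2←L1 L3←L0 L4←L2 L5←L3 L6←L0 L7←L0
Join-block Dom:
  L6: preds {L0,L3,L5}: {L0} ∩ {L0,L3} ∩ {L0,L3,L5} = {L0}; idom=L0
  L7: preds {L5,L6}: {L0,L3,L5} ∩ {L0,L6} = {L0}; idom=L0

Frontier:
  L6←L0: walk · to L0
  L6←L3: walk L3 to L0
  L6←L5: walk L5→L3 to L0
  L7←L5: walk L5→L3 to L0
  L7←L6: walk L6 to L0
  L0: DF=∅
  L1: DF=∅
  L2: DF=∅
  L3: DF={L6,L7}
  L4: DF=∅
  L5: DF={L6,L7}
  L6: DF={L7}
  L7: DF=∅

φ for r: defs {L6}
  DF⁺ = {L7}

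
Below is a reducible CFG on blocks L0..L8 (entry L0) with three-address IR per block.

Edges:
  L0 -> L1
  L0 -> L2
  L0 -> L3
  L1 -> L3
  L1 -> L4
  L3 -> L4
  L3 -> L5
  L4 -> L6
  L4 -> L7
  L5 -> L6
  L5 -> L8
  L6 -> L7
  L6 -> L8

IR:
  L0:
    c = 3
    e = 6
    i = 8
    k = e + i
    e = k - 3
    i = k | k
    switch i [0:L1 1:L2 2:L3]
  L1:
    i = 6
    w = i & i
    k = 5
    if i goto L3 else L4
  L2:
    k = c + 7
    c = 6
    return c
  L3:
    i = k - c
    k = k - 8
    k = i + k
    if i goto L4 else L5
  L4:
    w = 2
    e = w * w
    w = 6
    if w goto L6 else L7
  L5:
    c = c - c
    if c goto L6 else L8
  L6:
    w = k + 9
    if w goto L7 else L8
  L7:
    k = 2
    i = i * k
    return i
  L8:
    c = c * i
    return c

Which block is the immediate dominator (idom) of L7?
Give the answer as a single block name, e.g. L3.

Answer: L0

Derivation:
idom tree: L1←L0 L2←L0 L3←L0 L4←L0 L5←L3 L6←L0 L7←L0 L8←L0
Dom∩ at merges:
  L3: preds {L0,L1}: {L0} ∩ {L0,L1} = {L0}; idom=L0
  L4: preds {L1,L3}: {L0,L1} ∩ {L0,L3} = {L0}; idom=L0
  L6: preds {L4,L5}: {L0,L4} ∩ {L0,L3,L5} = {L0}; idom=L0
  L7: preds {L4,L6}: {L0,L4} ∩ {L0,L6} = {L0}; idom=L0
  L8: preds {L5,L6}: {L0,L3,L5} ∩ {L0,L6} = {L0}; idom=L0

idom(L7) = L0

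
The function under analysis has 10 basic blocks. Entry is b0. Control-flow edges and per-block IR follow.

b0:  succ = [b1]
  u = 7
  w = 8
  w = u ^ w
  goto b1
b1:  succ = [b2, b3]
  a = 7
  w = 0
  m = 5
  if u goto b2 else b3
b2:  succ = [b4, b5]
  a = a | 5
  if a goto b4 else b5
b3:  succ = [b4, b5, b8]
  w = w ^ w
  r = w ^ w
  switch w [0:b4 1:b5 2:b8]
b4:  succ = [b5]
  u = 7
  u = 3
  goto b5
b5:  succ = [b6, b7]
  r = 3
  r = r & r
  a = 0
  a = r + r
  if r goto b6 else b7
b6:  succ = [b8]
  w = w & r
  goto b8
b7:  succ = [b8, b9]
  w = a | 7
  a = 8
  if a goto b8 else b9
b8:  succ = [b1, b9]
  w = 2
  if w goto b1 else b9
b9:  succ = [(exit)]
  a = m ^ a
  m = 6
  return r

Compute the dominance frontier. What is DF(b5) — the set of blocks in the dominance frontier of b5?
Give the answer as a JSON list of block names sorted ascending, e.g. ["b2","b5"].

idom tree: b1←b0 b2←b1 b3←b1 b4←b1 b5←b1 b6←b5 b7←b5 b8←b1 b9←b1
Join-block Dom:
  b1: preds {b0,b8}: {b0} ∩ {b0,b1,b8} = {b0}; idom=b0
  b4: preds {b2,b3}: {b0,b1,b2} ∩ {b0,b1,b3} = {b0,b1}; idom=b1
  b5: preds {b2,b3,b4}: {b0,b1,b2} ∩ {b0,b1,b3} ∩ {b0,b1,b4} = {b0,b1}; idom=b1
  b8: preds {b3,b6,b7}: {b0,b1,b3} ∩ {b0,b1,b5,b6} ∩ {b0,b1,b5,b7} = {b0,b1}; idom=b1
  b9: preds {b7,b8}: {b0,b1,b5,b7} ∩ {b0,b1,b8} = {b0,b1}; idom=b1

Frontier:
  b1←b0: walk · to b0
  b1←b8: walk b8→b1 to b0
  b4←b2: walk b2 to b1
  b4←b3: walk b3 to b1
  b5←b2: walk b2 to b1
  b5←b3: walk b3 to b1
  b5←b4: walk b4 to b1
  b8←b3: walk b3 to b1
  b8←b6: walk b6→b5 to b1
  b8←b7: walk b7→b5 to b1
  b9←b7: walk b7→b5 to b1
  b9←b8: walk b8 to b1
  DF(b0)=∅
  DF(b1)={b1}
  DF(b2)={b4,b5}
  DF(b3)={b4,b5,b8}
  DF(b4)={b5}
  DF(b5)={b8,b9}
  DF(b6)={b8}
  DF(b7)={b8,b9}
  DF(b8)={b1,b9}
  DF(b9)=∅

DF(b5) = ["b8", "b9"]

Answer: ["b8", "b9"]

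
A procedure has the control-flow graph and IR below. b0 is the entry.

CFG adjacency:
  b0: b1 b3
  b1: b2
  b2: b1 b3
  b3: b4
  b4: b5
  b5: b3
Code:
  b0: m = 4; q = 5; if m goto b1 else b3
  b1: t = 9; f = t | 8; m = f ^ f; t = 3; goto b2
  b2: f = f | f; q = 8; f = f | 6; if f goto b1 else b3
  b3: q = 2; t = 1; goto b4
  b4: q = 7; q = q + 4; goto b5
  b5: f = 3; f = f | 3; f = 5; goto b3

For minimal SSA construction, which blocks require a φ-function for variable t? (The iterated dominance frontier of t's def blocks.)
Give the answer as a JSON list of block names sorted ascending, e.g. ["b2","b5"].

idom tree: b1←b0 b2←b1 b3←b0 b4←b3 b5←b4
Dom∩ at merges:
  b1: preds {b0,b2}: {b0} ∩ {b0,b1,b2} = {b0}; idom=b0
  b3: preds {b0,b2,b5}: {b0} ∩ {b0,b1,b2} ∩ {b0,b3,b4,b5} = {b0}; idom=b0

DF derivation:
  join b1 pred b0: · stop@b0
  join b1 pred b2: b2→b1 stop@b0
  join b3 pred b0: · stop@b0
  join b3 pred b2: b2→b1 stop@b0
  join b3 pred b5: b5→b4→b3 stop@b0
  b0: DF=∅
  b1: DF={b1,b3}
  b2: DF={b1,b3}
  b3: DF={b3}
  b4: DF={b3}
  b5: DF={b3}

φ for t: defs {b1,b3}
  DF⁺ = {b1,b3}

Answer: ["b1", "b3"]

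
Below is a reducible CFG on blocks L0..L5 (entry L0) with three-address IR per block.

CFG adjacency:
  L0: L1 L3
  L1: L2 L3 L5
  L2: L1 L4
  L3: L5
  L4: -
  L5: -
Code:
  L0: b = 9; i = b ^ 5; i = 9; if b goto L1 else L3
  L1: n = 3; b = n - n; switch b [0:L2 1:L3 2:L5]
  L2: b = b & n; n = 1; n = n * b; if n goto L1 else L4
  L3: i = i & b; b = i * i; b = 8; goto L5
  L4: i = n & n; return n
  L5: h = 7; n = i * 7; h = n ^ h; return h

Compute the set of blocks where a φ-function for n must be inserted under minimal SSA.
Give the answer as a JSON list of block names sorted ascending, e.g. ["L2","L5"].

Answer: ["L1", "L3", "L5"]

Derivation:
idom tree: L1←L0 L2←L1 L3←L0 L4←L2 L5←L0
Dom at joins:
  L1: preds {L0,L2}: {L0} ∩ {L0,L1,L2} = {L0}; idom=L0
  L3: preds {L0,L1}: {L0} ∩ {L0,L1} = {L0}; idom=L0
  L5: preds {L1,L3}: {L0,L1} ∩ {L0,L3} = {L0}; idom=L0

Frontier:
  join L1 pred L0: · stop@L0
  join L1 pred L2: L2→L1 stop@L0
  join L3 pred L0: · stop@L0
  join L3 pred L1: L1 stop@L0
  join L5 pred L1: L1 stop@L0
  join L5 pred L3: L3 stop@L0
  L0 → ∅
  L1 → {L1,L3,L5}
  L2 → {L1}
  L3 → {L5}
  L4 → ∅
  L5 → ∅

φ for n: defs {L1,L2,L5}
  DF⁺ = {L1,L3,L5}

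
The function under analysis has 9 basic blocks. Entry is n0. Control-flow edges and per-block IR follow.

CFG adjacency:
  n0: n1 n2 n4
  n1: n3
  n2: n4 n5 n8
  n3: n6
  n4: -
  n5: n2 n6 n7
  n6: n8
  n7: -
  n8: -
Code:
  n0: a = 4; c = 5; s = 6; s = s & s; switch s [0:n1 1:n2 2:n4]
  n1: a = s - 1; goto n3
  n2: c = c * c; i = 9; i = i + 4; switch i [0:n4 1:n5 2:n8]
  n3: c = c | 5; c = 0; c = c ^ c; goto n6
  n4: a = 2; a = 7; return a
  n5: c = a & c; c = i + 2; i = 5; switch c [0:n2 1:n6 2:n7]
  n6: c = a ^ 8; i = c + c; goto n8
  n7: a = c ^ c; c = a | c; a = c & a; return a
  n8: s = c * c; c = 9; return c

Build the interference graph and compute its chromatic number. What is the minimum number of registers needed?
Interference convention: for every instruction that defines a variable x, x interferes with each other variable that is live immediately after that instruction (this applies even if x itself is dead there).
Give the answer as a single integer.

Per-block:
  n0: def={a,c,s} ue=∅
  n1: def={a} ue={s}
  n2: def={c,i} ue={c}
  n3: def={c} ue={c}
  n4: def={a} ue=∅
  n5: def={c,i} ue={a,c,i}
  n6: def={c,i} ue={a}
  n7: def={a,c} ue={c}
  n8: def={c,s} ue={c}

Backward fixpoint:
  live n0: ∅→{a,c,s}
  live n1: {c,s}→{a,c}
  live n2: {a,c}→{a,c,i}
  live n3: {a,c}→{a}
  live n4: ∅→∅
  live n5: {a,c,i}→{a,c}
  live n6: {a}→{c}
  live n7: {c}→∅
  live n8: {c}→∅

Interfere edges:
  a↔{c,i,s}
  c↔{a,i,s}
  i↔{a,c}
  s↔{a,c}

Registers:
  lower bound: {a,c,i} mutually conflict ⇒ χ ≥ 3
  3-colouring: c0={a}  c1={c}  c2={i,s}
  χ = 3

Answer: 3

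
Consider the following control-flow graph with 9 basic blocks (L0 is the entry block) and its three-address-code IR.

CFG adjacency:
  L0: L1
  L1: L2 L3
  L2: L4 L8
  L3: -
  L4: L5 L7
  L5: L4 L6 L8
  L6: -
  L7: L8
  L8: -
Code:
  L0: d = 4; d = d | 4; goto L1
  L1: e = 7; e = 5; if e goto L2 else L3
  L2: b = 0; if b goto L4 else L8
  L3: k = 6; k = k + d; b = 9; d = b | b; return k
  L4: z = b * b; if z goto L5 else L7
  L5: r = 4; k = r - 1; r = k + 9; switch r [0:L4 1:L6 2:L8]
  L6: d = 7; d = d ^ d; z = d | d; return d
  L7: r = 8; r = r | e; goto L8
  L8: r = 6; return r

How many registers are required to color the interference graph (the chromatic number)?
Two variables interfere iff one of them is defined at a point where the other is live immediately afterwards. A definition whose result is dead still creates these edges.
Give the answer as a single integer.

Block summaries:
  L0: def={d} ue=∅
  L1: def={e} ue=∅
  L2: def={b} ue=∅
  L3: def={b,d,k} ue={d}
  L4: def={z} ue={b}
  L5: def={k,r} ue=∅
  L6: def={d,z} ue=∅
  L7: def={r} ue={e}
  L8: def={r} ue=∅

Liveness:
  L0 li=∅ lo={d}
  L1 li={d} lo={d,e}
  L2 li={e} lo={b,e}
  L3 li={d} lo=∅
  L4 li={b,e} lo={b,e}
  L5 li={b,e} lo={b,e}
  L6 li=∅ lo=∅
  L7 li={e} lo=∅
  L8 li=∅ lo=∅

Interference:
  b: {e,k,r,z}
  d: {e,k,z}
  e: {b,d,k,r,z}
  k: {b,d,e}
  r: {b,e}
  z: {b,d,e}

Chromatic number:
  {b,e,k} pairwise interfere (3-clique) ⇒ χ ≥ 3
  assign b→R1 d→R1 e→R0 k→R2 r→R2 z→R2 — no edge inside a register ⇒ χ ≤ 3
  χ = 3

Answer: 3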